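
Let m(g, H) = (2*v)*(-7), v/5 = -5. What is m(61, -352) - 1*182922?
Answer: -182572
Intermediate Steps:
v = -25 (v = 5*(-5) = -25)
m(g, H) = 350 (m(g, H) = (2*(-25))*(-7) = -50*(-7) = 350)
m(61, -352) - 1*182922 = 350 - 1*182922 = 350 - 182922 = -182572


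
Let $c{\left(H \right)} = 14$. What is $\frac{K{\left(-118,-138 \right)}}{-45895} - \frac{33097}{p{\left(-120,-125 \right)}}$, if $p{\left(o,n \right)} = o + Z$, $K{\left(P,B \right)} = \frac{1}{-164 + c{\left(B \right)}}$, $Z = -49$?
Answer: $\frac{227848022419}{1163438250} \approx 195.84$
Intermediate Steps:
$K{\left(P,B \right)} = - \frac{1}{150}$ ($K{\left(P,B \right)} = \frac{1}{-164 + 14} = \frac{1}{-150} = - \frac{1}{150}$)
$p{\left(o,n \right)} = -49 + o$ ($p{\left(o,n \right)} = o - 49 = -49 + o$)
$\frac{K{\left(-118,-138 \right)}}{-45895} - \frac{33097}{p{\left(-120,-125 \right)}} = - \frac{1}{150 \left(-45895\right)} - \frac{33097}{-49 - 120} = \left(- \frac{1}{150}\right) \left(- \frac{1}{45895}\right) - \frac{33097}{-169} = \frac{1}{6884250} - - \frac{33097}{169} = \frac{1}{6884250} + \frac{33097}{169} = \frac{227848022419}{1163438250}$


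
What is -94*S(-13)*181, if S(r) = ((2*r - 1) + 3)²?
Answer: -9800064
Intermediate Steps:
S(r) = (2 + 2*r)² (S(r) = ((-1 + 2*r) + 3)² = (2 + 2*r)²)
-94*S(-13)*181 = -376*(1 - 13)²*181 = -376*(-12)²*181 = -376*144*181 = -94*576*181 = -54144*181 = -9800064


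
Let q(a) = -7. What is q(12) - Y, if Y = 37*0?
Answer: -7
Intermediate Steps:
Y = 0
q(12) - Y = -7 - 1*0 = -7 + 0 = -7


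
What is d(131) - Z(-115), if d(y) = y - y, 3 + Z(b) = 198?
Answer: -195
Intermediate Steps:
Z(b) = 195 (Z(b) = -3 + 198 = 195)
d(y) = 0
d(131) - Z(-115) = 0 - 1*195 = 0 - 195 = -195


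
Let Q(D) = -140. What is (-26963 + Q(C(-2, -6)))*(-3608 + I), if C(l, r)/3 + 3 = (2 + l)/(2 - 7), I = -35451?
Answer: 1058616077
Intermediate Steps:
C(l, r) = -51/5 - 3*l/5 (C(l, r) = -9 + 3*((2 + l)/(2 - 7)) = -9 + 3*((2 + l)/(-5)) = -9 + 3*((2 + l)*(-1/5)) = -9 + 3*(-2/5 - l/5) = -9 + (-6/5 - 3*l/5) = -51/5 - 3*l/5)
(-26963 + Q(C(-2, -6)))*(-3608 + I) = (-26963 - 140)*(-3608 - 35451) = -27103*(-39059) = 1058616077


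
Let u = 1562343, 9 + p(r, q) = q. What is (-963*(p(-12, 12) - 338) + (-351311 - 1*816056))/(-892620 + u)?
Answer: -844762/669723 ≈ -1.2614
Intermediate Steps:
p(r, q) = -9 + q
(-963*(p(-12, 12) - 338) + (-351311 - 1*816056))/(-892620 + u) = (-963*((-9 + 12) - 338) + (-351311 - 1*816056))/(-892620 + 1562343) = (-963*(3 - 338) + (-351311 - 816056))/669723 = (-963*(-335) - 1167367)*(1/669723) = (322605 - 1167367)*(1/669723) = -844762*1/669723 = -844762/669723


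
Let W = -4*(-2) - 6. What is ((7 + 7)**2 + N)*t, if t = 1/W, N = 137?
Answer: 333/2 ≈ 166.50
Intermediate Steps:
W = 2 (W = 8 - 6 = 2)
t = 1/2 ≈ 0.50000
((7 + 7)**2 + N)*t = ((7 + 7)**2 + 137)*(1/2) = (14**2 + 137)*(1/2) = (196 + 137)*(1/2) = 333*(1/2) = 333/2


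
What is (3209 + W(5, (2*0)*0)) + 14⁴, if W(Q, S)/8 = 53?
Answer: 42049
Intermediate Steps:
W(Q, S) = 424 (W(Q, S) = 8*53 = 424)
(3209 + W(5, (2*0)*0)) + 14⁴ = (3209 + 424) + 14⁴ = 3633 + 38416 = 42049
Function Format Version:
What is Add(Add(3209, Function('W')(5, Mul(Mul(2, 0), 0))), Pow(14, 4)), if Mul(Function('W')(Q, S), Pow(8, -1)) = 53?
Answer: 42049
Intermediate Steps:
Function('W')(Q, S) = 424 (Function('W')(Q, S) = Mul(8, 53) = 424)
Add(Add(3209, Function('W')(5, Mul(Mul(2, 0), 0))), Pow(14, 4)) = Add(Add(3209, 424), Pow(14, 4)) = Add(3633, 38416) = 42049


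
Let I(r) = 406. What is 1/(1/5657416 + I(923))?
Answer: 5657416/2296910897 ≈ 0.0024631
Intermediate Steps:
1/(1/5657416 + I(923)) = 1/(1/5657416 + 406) = 1/(2296910897/5657416) = 5657416/2296910897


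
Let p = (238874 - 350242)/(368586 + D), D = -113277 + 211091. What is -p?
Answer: 13921/58300 ≈ 0.23878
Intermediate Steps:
D = 97814
p = -13921/58300 (p = (238874 - 350242)/(368586 + 97814) = -111368/466400 = -111368*1/466400 = -13921/58300 ≈ -0.23878)
-p = -1*(-13921/58300) = 13921/58300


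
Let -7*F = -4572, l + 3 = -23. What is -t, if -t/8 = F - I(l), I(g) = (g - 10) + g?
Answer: 40048/7 ≈ 5721.1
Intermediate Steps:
l = -26 (l = -3 - 23 = -26)
I(g) = -10 + 2*g (I(g) = (-10 + g) + g = -10 + 2*g)
F = 4572/7 (F = -⅐*(-4572) = 4572/7 ≈ 653.14)
t = -40048/7 (t = -8*(4572/7 - (-10 + 2*(-26))) = -8*(4572/7 - (-10 - 52)) = -8*(4572/7 - 1*(-62)) = -8*(4572/7 + 62) = -8*5006/7 = -40048/7 ≈ -5721.1)
-t = -1*(-40048/7) = 40048/7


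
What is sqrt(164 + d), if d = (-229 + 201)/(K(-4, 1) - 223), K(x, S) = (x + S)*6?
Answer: 8*sqrt(148938)/241 ≈ 12.811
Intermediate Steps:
K(x, S) = 6*S + 6*x (K(x, S) = (S + x)*6 = 6*S + 6*x)
d = 28/241 (d = (-229 + 201)/((6*1 + 6*(-4)) - 223) = -28/((6 - 24) - 223) = -28/(-18 - 223) = -28/(-241) = -28*(-1/241) = 28/241 ≈ 0.11618)
sqrt(164 + d) = sqrt(164 + 28/241) = sqrt(39552/241) = 8*sqrt(148938)/241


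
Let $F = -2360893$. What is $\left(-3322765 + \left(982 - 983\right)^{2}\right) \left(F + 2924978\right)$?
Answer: $-1874321330940$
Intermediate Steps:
$\left(-3322765 + \left(982 - 983\right)^{2}\right) \left(F + 2924978\right) = \left(-3322765 + \left(982 - 983\right)^{2}\right) \left(-2360893 + 2924978\right) = \left(-3322765 + \left(-1\right)^{2}\right) 564085 = \left(-3322765 + 1\right) 564085 = \left(-3322764\right) 564085 = -1874321330940$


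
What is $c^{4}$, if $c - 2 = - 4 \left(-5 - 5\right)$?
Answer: $3111696$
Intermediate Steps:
$c = 42$ ($c = 2 - 4 \left(-5 - 5\right) = 2 - -40 = 2 + 40 = 42$)
$c^{4} = 42^{4} = 3111696$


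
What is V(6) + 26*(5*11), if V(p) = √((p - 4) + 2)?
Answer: 1432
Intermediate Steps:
V(p) = √(-2 + p) (V(p) = √((-4 + p) + 2) = √(-2 + p))
V(6) + 26*(5*11) = √(-2 + 6) + 26*(5*11) = √4 + 26*55 = 2 + 1430 = 1432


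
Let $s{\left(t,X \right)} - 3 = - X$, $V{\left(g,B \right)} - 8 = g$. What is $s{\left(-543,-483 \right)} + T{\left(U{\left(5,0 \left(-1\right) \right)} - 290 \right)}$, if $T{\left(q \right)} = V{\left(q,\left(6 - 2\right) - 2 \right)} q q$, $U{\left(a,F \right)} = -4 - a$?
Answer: $-26015205$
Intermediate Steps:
$V{\left(g,B \right)} = 8 + g$
$T{\left(q \right)} = q^{2} \left(8 + q\right)$ ($T{\left(q \right)} = \left(8 + q\right) q q = q \left(8 + q\right) q = q^{2} \left(8 + q\right)$)
$s{\left(t,X \right)} = 3 - X$
$s{\left(-543,-483 \right)} + T{\left(U{\left(5,0 \left(-1\right) \right)} - 290 \right)} = \left(3 - -483\right) + \left(\left(-4 - 5\right) - 290\right)^{2} \left(8 - 299\right) = \left(3 + 483\right) + \left(\left(-4 - 5\right) - 290\right)^{2} \left(8 - 299\right) = 486 + \left(-9 - 290\right)^{2} \left(8 - 299\right) = 486 + \left(-299\right)^{2} \left(8 - 299\right) = 486 + 89401 \left(-291\right) = 486 - 26015691 = -26015205$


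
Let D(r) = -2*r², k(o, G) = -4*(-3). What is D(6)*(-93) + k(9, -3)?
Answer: 6708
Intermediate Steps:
k(o, G) = 12
D(6)*(-93) + k(9, -3) = -2*6²*(-93) + 12 = -2*36*(-93) + 12 = -72*(-93) + 12 = 6696 + 12 = 6708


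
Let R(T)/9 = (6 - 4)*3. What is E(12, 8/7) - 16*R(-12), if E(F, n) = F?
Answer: -852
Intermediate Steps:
R(T) = 54 (R(T) = 9*((6 - 4)*3) = 9*(2*3) = 9*6 = 54)
E(12, 8/7) - 16*R(-12) = 12 - 16*54 = 12 - 864 = -852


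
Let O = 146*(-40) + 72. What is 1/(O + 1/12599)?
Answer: -12599/72671031 ≈ -0.00017337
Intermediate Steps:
O = -5768 (O = -5840 + 72 = -5768)
1/(O + 1/12599) = 1/(-5768 + 1/12599) = 1/(-72671031/12599) = -12599/72671031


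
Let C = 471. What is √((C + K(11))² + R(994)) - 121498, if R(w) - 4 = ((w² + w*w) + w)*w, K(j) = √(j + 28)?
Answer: -121498 + √(1965425488 + 942*√39) ≈ -77165.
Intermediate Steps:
K(j) = √(28 + j)
R(w) = 4 + w*(w + 2*w²) (R(w) = 4 + ((w² + w*w) + w)*w = 4 + ((w² + w²) + w)*w = 4 + (2*w² + w)*w = 4 + (w + 2*w²)*w = 4 + w*(w + 2*w²))
√((C + K(11))² + R(994)) - 121498 = √((471 + √(28 + 11))² + (4 + 994² + 2*994³)) - 121498 = √((471 + √39)² + (4 + 988036 + 2*982107784)) - 121498 = √((471 + √39)² + (4 + 988036 + 1964215568)) - 121498 = √((471 + √39)² + 1965203608) - 121498 = √(1965203608 + (471 + √39)²) - 121498 = -121498 + √(1965203608 + (471 + √39)²)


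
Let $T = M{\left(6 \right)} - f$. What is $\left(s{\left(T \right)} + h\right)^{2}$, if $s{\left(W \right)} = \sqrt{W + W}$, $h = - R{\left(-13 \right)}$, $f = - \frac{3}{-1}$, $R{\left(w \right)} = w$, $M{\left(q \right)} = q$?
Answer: $\left(13 + \sqrt{6}\right)^{2} \approx 238.69$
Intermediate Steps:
$f = 3$ ($f = \left(-3\right) \left(-1\right) = 3$)
$T = 3$ ($T = 6 - 3 = 3$)
$h = 13$ ($h = \left(-1\right) \left(-13\right) = 13$)
$s{\left(W \right)} = \sqrt{2} \sqrt{W}$ ($s{\left(W \right)} = \sqrt{2 W} = \sqrt{2} \sqrt{W}$)
$\left(s{\left(T \right)} + h\right)^{2} = \left(\sqrt{2} \sqrt{3} + 13\right)^{2} = \left(\sqrt{6} + 13\right)^{2} = \left(13 + \sqrt{6}\right)^{2}$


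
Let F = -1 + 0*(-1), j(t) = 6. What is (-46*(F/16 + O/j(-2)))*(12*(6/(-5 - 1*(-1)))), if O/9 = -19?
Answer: -94599/4 ≈ -23650.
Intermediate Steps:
O = -171 (O = 9*(-19) = -171)
F = -1 (F = -1 + 0 = -1)
(-46*(F/16 + O/j(-2)))*(12*(6/(-5 - 1*(-1)))) = (-46*(-1/16 - 171/6))*(12*(6/(-5 - 1*(-1)))) = (-46*(-1*1/16 - 171*⅙))*(12*(6/(-5 + 1))) = (-46*(-1/16 - 57/2))*(12*(6/(-4))) = (-46*(-457/16))*(12*(6*(-¼))) = 10511*(12*(-3/2))/8 = (10511/8)*(-18) = -94599/4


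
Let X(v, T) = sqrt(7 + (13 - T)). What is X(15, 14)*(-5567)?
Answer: -5567*sqrt(6) ≈ -13636.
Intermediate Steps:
X(v, T) = sqrt(20 - T)
X(15, 14)*(-5567) = sqrt(20 - 1*14)*(-5567) = sqrt(20 - 14)*(-5567) = sqrt(6)*(-5567) = -5567*sqrt(6)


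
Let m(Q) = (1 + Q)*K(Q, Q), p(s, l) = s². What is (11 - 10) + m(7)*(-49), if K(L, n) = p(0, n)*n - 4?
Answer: 1569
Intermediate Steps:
K(L, n) = -4 (K(L, n) = 0²*n - 4 = 0*n - 4 = 0 - 4 = -4)
m(Q) = -4 - 4*Q (m(Q) = (1 + Q)*(-4) = -4 - 4*Q)
(11 - 10) + m(7)*(-49) = (11 - 10) + (-4 - 4*7)*(-49) = 1 + (-4 - 28)*(-49) = 1 - 32*(-49) = 1 + 1568 = 1569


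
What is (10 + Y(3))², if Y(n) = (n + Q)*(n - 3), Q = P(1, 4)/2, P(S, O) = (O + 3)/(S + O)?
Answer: 100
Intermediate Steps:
P(S, O) = (3 + O)/(O + S)
Q = 7/10 (Q = ((3 + 4)/(4 + 1))/2 = (7/5)*(½) = 7/10 ≈ 0.70000)
Y(n) = (-3 + n)*(7/10 + n) (Y(n) = (n + 7/10)*(n - 3) = (7/10 + n)*(-3 + n) = (-3 + n)*(7/10 + n))
(10 + Y(3))² = (10 + (-21/10 + 3² - 23/10*3))² = (10 + (-21/10 + 9 - 69/10))² = (10 + 0)² = 10² = 100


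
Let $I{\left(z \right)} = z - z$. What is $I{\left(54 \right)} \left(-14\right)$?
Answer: $0$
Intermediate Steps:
$I{\left(z \right)} = 0$
$I{\left(54 \right)} \left(-14\right) = 0 \left(-14\right) = 0$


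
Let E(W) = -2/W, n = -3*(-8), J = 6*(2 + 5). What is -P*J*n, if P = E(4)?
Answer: 504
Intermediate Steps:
J = 42 (J = 6*7 = 42)
n = 24
P = -½ (P = -2/4 = -2*¼ = -½ ≈ -0.50000)
-P*J*n = -(-½*42)*24 = -(-21)*24 = -1*(-504) = 504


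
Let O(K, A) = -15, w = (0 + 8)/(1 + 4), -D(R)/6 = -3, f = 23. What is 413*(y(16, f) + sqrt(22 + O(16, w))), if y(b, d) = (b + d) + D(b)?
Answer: 23541 + 413*sqrt(7) ≈ 24634.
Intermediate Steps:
D(R) = 18 (D(R) = -6*(-3) = 18)
w = 8/5 ≈ 1.6000
y(b, d) = 18 + b + d (y(b, d) = (b + d) + 18 = 18 + b + d)
413*(y(16, f) + sqrt(22 + O(16, w))) = 413*((18 + 16 + 23) + sqrt(22 - 15)) = 413*(57 + sqrt(7)) = 23541 + 413*sqrt(7)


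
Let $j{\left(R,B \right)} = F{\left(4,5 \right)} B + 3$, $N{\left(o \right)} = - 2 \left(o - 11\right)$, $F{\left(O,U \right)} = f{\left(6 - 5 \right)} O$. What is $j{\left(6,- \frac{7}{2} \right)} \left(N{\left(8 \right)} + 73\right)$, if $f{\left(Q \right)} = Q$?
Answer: $-869$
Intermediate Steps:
$F{\left(O,U \right)} = O$ ($F{\left(O,U \right)} = \left(6 - 5\right) O = 1 O = O$)
$N{\left(o \right)} = 22 - 2 o$ ($N{\left(o \right)} = - 2 \left(-11 + o\right) = 22 - 2 o$)
$j{\left(R,B \right)} = 3 + 4 B$ ($j{\left(R,B \right)} = 4 B + 3 = 3 + 4 B$)
$j{\left(6,- \frac{7}{2} \right)} \left(N{\left(8 \right)} + 73\right) = \left(3 + 4 \left(- \frac{7}{2}\right)\right) \left(\left(22 - 16\right) + 73\right) = \left(3 + 4 \left(\left(-7\right) \frac{1}{2}\right)\right) \left(\left(22 - 16\right) + 73\right) = \left(3 + 4 \left(- \frac{7}{2}\right)\right) \left(6 + 73\right) = \left(3 - 14\right) 79 = \left(-11\right) 79 = -869$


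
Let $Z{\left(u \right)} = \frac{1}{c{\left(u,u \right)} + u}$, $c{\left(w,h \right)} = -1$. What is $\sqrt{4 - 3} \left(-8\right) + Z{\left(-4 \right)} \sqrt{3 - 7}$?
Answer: $-8 - \frac{2 i}{5} \approx -8.0 - 0.4 i$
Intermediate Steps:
$Z{\left(u \right)} = \frac{1}{-1 + u}$
$\sqrt{4 - 3} \left(-8\right) + Z{\left(-4 \right)} \sqrt{3 - 7} = \sqrt{4 - 3} \left(-8\right) + \frac{\sqrt{3 - 7}}{-1 - 4} = \sqrt{1} \left(-8\right) + \frac{\sqrt{-4}}{-5} = 1 \left(-8\right) - \frac{2 i}{5} = -8 - \frac{2 i}{5}$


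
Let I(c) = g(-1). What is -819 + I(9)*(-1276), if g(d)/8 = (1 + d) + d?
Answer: 9389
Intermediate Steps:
g(d) = 8 + 16*d (g(d) = 8*((1 + d) + d) = 8*(1 + 2*d) = 8 + 16*d)
I(c) = -8 (I(c) = 8 + 16*(-1) = 8 - 16 = -8)
-819 + I(9)*(-1276) = -819 - 8*(-1276) = -819 + 10208 = 9389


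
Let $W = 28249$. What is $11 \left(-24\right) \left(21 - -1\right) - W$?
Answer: $-34057$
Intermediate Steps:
$11 \left(-24\right) \left(21 - -1\right) - W = 11 \left(-24\right) \left(21 - -1\right) - 28249 = - 264 \left(21 + 1\right) - 28249 = \left(-264\right) 22 - 28249 = -5808 - 28249 = -34057$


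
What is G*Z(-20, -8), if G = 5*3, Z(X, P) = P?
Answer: -120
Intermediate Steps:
G = 15
G*Z(-20, -8) = 15*(-8) = -120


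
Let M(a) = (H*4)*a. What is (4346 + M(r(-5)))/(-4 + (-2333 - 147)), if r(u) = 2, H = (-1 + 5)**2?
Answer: -2237/1242 ≈ -1.8011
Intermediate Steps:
H = 16 (H = 4**2 = 16)
M(a) = 64*a (M(a) = (16*4)*a = 64*a)
(4346 + M(r(-5)))/(-4 + (-2333 - 147)) = (4346 + 64*2)/(-4 + (-2333 - 147)) = (4346 + 128)/(-4 - 2480) = 4474/(-2484) = 4474*(-1/2484) = -2237/1242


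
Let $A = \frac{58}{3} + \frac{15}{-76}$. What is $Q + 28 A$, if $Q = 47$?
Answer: $\frac{33220}{57} \approx 582.81$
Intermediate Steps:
$A = \frac{4363}{228}$ ($A = 58 \cdot \frac{1}{3} + 15 \left(- \frac{1}{76}\right) = \frac{58}{3} - \frac{15}{76} = \frac{4363}{228} \approx 19.136$)
$Q + 28 A = 47 + 28 \cdot \frac{4363}{228} = 47 + \frac{30541}{57} = \frac{33220}{57}$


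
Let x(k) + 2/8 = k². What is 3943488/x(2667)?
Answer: 15773952/28451555 ≈ 0.55441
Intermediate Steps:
x(k) = -¼ + k²
3943488/x(2667) = 3943488/(-¼ + 2667²) = 3943488/(-¼ + 7112889) = 3943488/(28451555/4) = 3943488*(4/28451555) = 15773952/28451555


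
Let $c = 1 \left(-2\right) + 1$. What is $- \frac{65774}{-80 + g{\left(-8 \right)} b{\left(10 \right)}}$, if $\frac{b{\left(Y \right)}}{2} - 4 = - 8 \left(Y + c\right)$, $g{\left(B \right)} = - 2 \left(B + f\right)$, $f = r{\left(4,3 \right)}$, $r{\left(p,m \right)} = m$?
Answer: $\frac{32887}{720} \approx 45.676$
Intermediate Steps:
$f = 3$
$g{\left(B \right)} = -6 - 2 B$ ($g{\left(B \right)} = - 2 \left(B + 3\right) = - 2 \left(3 + B\right) = -6 - 2 B$)
$c = -1$ ($c = -2 + 1 = -1$)
$b{\left(Y \right)} = 24 - 16 Y$ ($b{\left(Y \right)} = 8 + 2 \left(- 8 \left(Y - 1\right)\right) = 8 + 2 \left(- 8 \left(-1 + Y\right)\right) = 8 + 2 \left(8 - 8 Y\right) = 8 - \left(-16 + 16 Y\right) = 24 - 16 Y$)
$- \frac{65774}{-80 + g{\left(-8 \right)} b{\left(10 \right)}} = - \frac{65774}{-80 + \left(-6 - -16\right) \left(24 - 160\right)} = - \frac{65774}{-80 + \left(-6 + 16\right) \left(24 - 160\right)} = - \frac{65774}{-80 + 10 \left(-136\right)} = - \frac{65774}{-80 - 1360} = - \frac{65774}{-1440} = \left(-65774\right) \left(- \frac{1}{1440}\right) = \frac{32887}{720}$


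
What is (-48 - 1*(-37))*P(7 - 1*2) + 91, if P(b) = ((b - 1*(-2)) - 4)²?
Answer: -8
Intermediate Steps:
P(b) = (-2 + b)² (P(b) = ((b + 2) - 4)² = ((2 + b) - 4)² = (-2 + b)²)
(-48 - 1*(-37))*P(7 - 1*2) + 91 = (-48 - 1*(-37))*(-2 + (7 - 1*2))² + 91 = (-48 + 37)*(-2 + (7 - 2))² + 91 = -11*(-2 + 5)² + 91 = -11*3² + 91 = -11*9 + 91 = -99 + 91 = -8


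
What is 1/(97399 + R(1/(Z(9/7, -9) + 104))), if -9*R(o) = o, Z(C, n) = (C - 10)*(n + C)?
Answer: 75510/7354598441 ≈ 1.0267e-5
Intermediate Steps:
Z(C, n) = (-10 + C)*(C + n)
R(o) = -o/9
1/(97399 + R(1/(Z(9/7, -9) + 104))) = 1/(97399 - 1/(9*(((9/7)**2 - 90/7 - 10*(-9) + (9/7)*(-9)) + 104))) = 1/(97399 - 1/(9*(((9*(1/7))**2 - 90/7 + 90 + (9*(1/7))*(-9)) + 104))) = 1/(97399 - 1/(9*(((9/7)**2 - 10*9/7 + 90 + (9/7)*(-9)) + 104))) = 1/(97399 - 1/(9*((81/49 - 90/7 + 90 - 81/7) + 104))) = 1/(97399 - 1/(9*(3294/49 + 104))) = 1/(97399 - 1/(9*8390/49)) = 1/(97399 - 1/9*49/8390) = 1/(97399 - 49/75510) = 1/(7354598441/75510) = 75510/7354598441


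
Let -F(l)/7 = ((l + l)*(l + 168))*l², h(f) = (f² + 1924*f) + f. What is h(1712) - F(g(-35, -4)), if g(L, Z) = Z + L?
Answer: -100903570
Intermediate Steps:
h(f) = f² + 1925*f
g(L, Z) = L + Z
F(l) = -14*l³*(168 + l) (F(l) = -7*(l + l)*(l + 168)*l² = -7*(2*l)*(168 + l)*l² = -7*2*l*(168 + l)*l² = -14*l³*(168 + l))
h(1712) - F(g(-35, -4)) = 1712*(1925 + 1712) - 14*(-35 - 4)³*(-168 - (-35 - 4)) = 1712*3637 - 14*(-39)³*(-168 - 1*(-39)) = 6226544 - 14*(-59319)*(-168 + 39) = 6226544 - 14*(-59319)*(-129) = 6226544 - 1*107130114 = 6226544 - 107130114 = -100903570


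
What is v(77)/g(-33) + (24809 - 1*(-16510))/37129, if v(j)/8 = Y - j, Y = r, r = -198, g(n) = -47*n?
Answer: -1599821/5235189 ≈ -0.30559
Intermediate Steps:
Y = -198
v(j) = -1584 - 8*j (v(j) = 8*(-198 - j) = -1584 - 8*j)
v(77)/g(-33) + (24809 - 1*(-16510))/37129 = (-1584 - 8*77)/((-47*(-33))) + (24809 - 1*(-16510))/37129 = (-1584 - 616)/1551 + (24809 + 16510)*(1/37129) = -2200*1/1551 + 41319*(1/37129) = -200/141 + 41319/37129 = -1599821/5235189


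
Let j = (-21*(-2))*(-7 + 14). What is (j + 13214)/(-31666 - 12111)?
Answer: -13508/43777 ≈ -0.30856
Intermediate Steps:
j = 294 (j = 42*7 = 294)
(j + 13214)/(-31666 - 12111) = (294 + 13214)/(-31666 - 12111) = 13508/(-43777) = 13508*(-1/43777) = -13508/43777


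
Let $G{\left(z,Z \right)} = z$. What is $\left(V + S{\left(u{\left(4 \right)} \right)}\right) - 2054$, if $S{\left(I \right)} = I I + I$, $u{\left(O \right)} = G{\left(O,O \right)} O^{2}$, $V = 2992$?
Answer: $5098$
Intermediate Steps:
$u{\left(O \right)} = O^{3}$ ($u{\left(O \right)} = O O^{2} = O^{3}$)
$S{\left(I \right)} = I + I^{2}$ ($S{\left(I \right)} = I^{2} + I = I + I^{2}$)
$\left(V + S{\left(u{\left(4 \right)} \right)}\right) - 2054 = \left(2992 + 4^{3} \left(1 + 4^{3}\right)\right) - 2054 = \left(2992 + 64 \left(1 + 64\right)\right) - 2054 = \left(2992 + 64 \cdot 65\right) - 2054 = \left(2992 + 4160\right) - 2054 = 7152 - 2054 = 5098$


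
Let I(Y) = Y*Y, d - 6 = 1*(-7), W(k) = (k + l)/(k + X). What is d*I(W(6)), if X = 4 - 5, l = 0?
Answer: -36/25 ≈ -1.4400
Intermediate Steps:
X = -1
W(k) = k/(-1 + k) (W(k) = (k + 0)/(k - 1) = k/(-1 + k))
d = -1 (d = 6 + 1*(-7) = 6 - 7 = -1)
I(Y) = Y²
d*I(W(6)) = -(6/(-1 + 6))² = -(6/5)² = -1*36/25 = -36/25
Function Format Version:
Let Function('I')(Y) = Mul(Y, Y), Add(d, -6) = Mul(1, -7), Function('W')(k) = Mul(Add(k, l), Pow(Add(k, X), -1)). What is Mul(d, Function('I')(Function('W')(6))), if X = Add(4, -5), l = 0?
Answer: Rational(-36, 25) ≈ -1.4400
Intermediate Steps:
X = -1
Function('W')(k) = Mul(k, Pow(Add(-1, k), -1)) (Function('W')(k) = Mul(Add(k, 0), Pow(Add(k, -1), -1)) = Mul(k, Pow(Add(-1, k), -1)))
d = -1 (d = Add(6, Mul(1, -7)) = Add(6, -7) = -1)
Function('I')(Y) = Pow(Y, 2)
Mul(d, Function('I')(Function('W')(6))) = Mul(-1, Pow(Mul(6, Pow(Add(-1, 6), -1)), 2)) = Mul(-1, Pow(Mul(6, Pow(5, -1)), 2)) = Mul(-1, Pow(Mul(6, Rational(1, 5)), 2)) = Mul(-1, Pow(Rational(6, 5), 2)) = Mul(-1, Rational(36, 25)) = Rational(-36, 25)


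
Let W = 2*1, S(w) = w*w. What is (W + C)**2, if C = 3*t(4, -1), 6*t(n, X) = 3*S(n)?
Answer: 676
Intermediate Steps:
S(w) = w**2
t(n, X) = n**2/2 (t(n, X) = (3*n**2)/6 = n**2/2)
W = 2
C = 24 (C = 3*((1/2)*4**2) = 3*((1/2)*16) = 3*8 = 24)
(W + C)**2 = (2 + 24)**2 = 26**2 = 676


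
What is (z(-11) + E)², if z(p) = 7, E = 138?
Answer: 21025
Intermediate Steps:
(z(-11) + E)² = (7 + 138)² = 145² = 21025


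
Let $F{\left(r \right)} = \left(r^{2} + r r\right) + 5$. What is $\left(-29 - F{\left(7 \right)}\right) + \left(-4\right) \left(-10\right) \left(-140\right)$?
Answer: $-5732$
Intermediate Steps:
$F{\left(r \right)} = 5 + 2 r^{2}$ ($F{\left(r \right)} = \left(r^{2} + r^{2}\right) + 5 = 2 r^{2} + 5 = 5 + 2 r^{2}$)
$\left(-29 - F{\left(7 \right)}\right) + \left(-4\right) \left(-10\right) \left(-140\right) = \left(-29 - \left(5 + 2 \cdot 7^{2}\right)\right) + \left(-4\right) \left(-10\right) \left(-140\right) = \left(-29 - \left(5 + 2 \cdot 49\right)\right) + 40 \left(-140\right) = \left(-29 - \left(5 + 98\right)\right) - 5600 = \left(-29 - 103\right) - 5600 = -132 - 5600 = -5732$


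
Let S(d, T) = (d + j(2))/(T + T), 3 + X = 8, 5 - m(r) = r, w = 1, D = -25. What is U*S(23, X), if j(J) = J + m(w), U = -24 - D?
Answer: 29/10 ≈ 2.9000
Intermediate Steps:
m(r) = 5 - r
U = 1 (U = -24 - 1*(-25) = -24 + 25 = 1)
X = 5 (X = -3 + 8 = 5)
j(J) = 4 + J (j(J) = J + (5 - 1*1) = J + (5 - 1) = J + 4 = 4 + J)
S(d, T) = (6 + d)/(2*T) (S(d, T) = (d + (4 + 2))/(T + T) = (d + 6)/((2*T)) = (6 + d)*(1/(2*T)) = (6 + d)/(2*T))
U*S(23, X) = 1*((½)*(6 + 23)/5) = 1*((½)*(⅕)*29) = 1*(29/10) = 29/10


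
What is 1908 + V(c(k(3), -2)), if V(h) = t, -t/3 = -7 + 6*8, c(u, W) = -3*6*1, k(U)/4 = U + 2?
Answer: 1785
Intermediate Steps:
k(U) = 8 + 4*U (k(U) = 4*(U + 2) = 4*(2 + U) = 8 + 4*U)
c(u, W) = -18 (c(u, W) = -18*1 = -18)
t = -123 (t = -3*(-7 + 6*8) = -3*(-7 + 48) = -3*41 = -123)
V(h) = -123
1908 + V(c(k(3), -2)) = 1908 - 123 = 1785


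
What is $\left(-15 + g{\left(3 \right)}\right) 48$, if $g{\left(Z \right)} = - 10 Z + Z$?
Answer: $-2016$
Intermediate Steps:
$g{\left(Z \right)} = - 9 Z$
$\left(-15 + g{\left(3 \right)}\right) 48 = \left(-15 - 27\right) 48 = \left(-42\right) 48 = -2016$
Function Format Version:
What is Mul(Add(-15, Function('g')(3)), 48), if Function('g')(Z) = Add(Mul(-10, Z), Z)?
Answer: -2016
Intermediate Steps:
Function('g')(Z) = Mul(-9, Z)
Mul(Add(-15, Function('g')(3)), 48) = Mul(Add(-15, Mul(-9, 3)), 48) = Mul(Add(-15, -27), 48) = Mul(-42, 48) = -2016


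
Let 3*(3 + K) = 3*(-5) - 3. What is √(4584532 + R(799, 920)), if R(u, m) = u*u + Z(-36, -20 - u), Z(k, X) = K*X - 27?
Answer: √5230277 ≈ 2287.0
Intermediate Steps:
K = -9 (K = -3 + (3*(-5) - 3)/3 = -3 + (-15 - 3)/3 = -3 + (⅓)*(-18) = -3 - 6 = -9)
Z(k, X) = -27 - 9*X (Z(k, X) = -9*X - 27 = -27 - 9*X)
R(u, m) = 153 + u² + 9*u (R(u, m) = u*u + (-27 - 9*(-20 - u)) = u² + (-27 + (180 + 9*u)) = u² + (153 + 9*u) = 153 + u² + 9*u)
√(4584532 + R(799, 920)) = √(4584532 + (153 + 799² + 9*799)) = √(4584532 + (153 + 638401 + 7191)) = √(4584532 + 645745) = √5230277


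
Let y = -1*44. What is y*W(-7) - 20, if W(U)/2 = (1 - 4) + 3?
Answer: -20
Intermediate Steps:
y = -44
W(U) = 0 (W(U) = 2*((1 - 4) + 3) = 2*(-3 + 3) = 2*0 = 0)
y*W(-7) - 20 = -44*0 - 20 = 0 - 20 = -20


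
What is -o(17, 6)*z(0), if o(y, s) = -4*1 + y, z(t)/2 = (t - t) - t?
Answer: 0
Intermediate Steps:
z(t) = -2*t (z(t) = 2*((t - t) - t) = 2*(0 - t) = 2*(-t) = -2*t)
o(y, s) = -4 + y
-o(17, 6)*z(0) = -(-4 + 17)*(-2*0) = -13*0 = -1*0 = 0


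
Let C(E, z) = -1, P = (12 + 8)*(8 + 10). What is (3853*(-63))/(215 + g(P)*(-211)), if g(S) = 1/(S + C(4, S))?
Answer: -29047767/25658 ≈ -1132.1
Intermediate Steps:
P = 360 (P = 20*18 = 360)
g(S) = 1/(-1 + S) (g(S) = 1/(S - 1) = 1/(-1 + S))
(3853*(-63))/(215 + g(P)*(-211)) = (3853*(-63))/(215 - 211/(-1 + 360)) = -242739/(215 - 211/359) = -242739/76974/359 = -242739*359/76974 = -29047767/25658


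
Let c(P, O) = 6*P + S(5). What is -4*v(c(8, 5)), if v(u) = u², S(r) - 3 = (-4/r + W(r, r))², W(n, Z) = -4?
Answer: -13704804/625 ≈ -21928.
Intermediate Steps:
S(r) = 3 + (-4 - 4/r)² (S(r) = 3 + (-4/r - 4)² = 3 + (-4 - 4/r)²)
c(P, O) = 651/25 + 6*P (c(P, O) = 6*P + (19 + 16/5² + 32/5) = 6*P + (19 + 16*(1/25) + 32*(⅕)) = 6*P + (19 + 16/25 + 32/5) = 6*P + 651/25 = 651/25 + 6*P)
-4*v(c(8, 5)) = -4*(651/25 + 6*8)² = -4*(651/25 + 48)² = -4*(1851/25)² = -4*3426201/625 = -13704804/625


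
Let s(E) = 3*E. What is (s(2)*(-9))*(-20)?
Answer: 1080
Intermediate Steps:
(s(2)*(-9))*(-20) = ((3*2)*(-9))*(-20) = (6*(-9))*(-20) = -54*(-20) = 1080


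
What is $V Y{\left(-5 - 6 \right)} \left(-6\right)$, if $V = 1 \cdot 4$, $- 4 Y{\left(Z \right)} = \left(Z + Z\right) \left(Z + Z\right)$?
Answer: $2904$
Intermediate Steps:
$Y{\left(Z \right)} = - Z^{2}$ ($Y{\left(Z \right)} = - \frac{\left(Z + Z\right) \left(Z + Z\right)}{4} = - \frac{2 Z 2 Z}{4} = - \frac{4 Z^{2}}{4} = - Z^{2}$)
$V = 4$
$V Y{\left(-5 - 6 \right)} \left(-6\right) = 4 \left(- \left(-5 - 6\right)^{2}\right) \left(-6\right) = 4 \left(- \left(-11\right)^{2}\right) \left(-6\right) = 4 \left(\left(-1\right) 121\right) \left(-6\right) = 4 \left(-121\right) \left(-6\right) = \left(-484\right) \left(-6\right) = 2904$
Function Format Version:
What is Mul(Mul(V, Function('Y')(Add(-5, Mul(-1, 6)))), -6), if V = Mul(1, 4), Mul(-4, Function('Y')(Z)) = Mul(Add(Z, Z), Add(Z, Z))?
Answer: 2904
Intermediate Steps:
Function('Y')(Z) = Mul(-1, Pow(Z, 2)) (Function('Y')(Z) = Mul(Rational(-1, 4), Mul(Add(Z, Z), Add(Z, Z))) = Mul(Rational(-1, 4), Mul(Mul(2, Z), Mul(2, Z))) = Mul(Rational(-1, 4), Mul(4, Pow(Z, 2))) = Mul(-1, Pow(Z, 2)))
V = 4
Mul(Mul(V, Function('Y')(Add(-5, Mul(-1, 6)))), -6) = Mul(Mul(4, Mul(-1, Pow(Add(-5, Mul(-1, 6)), 2))), -6) = Mul(Mul(4, Mul(-1, Pow(Add(-5, -6), 2))), -6) = Mul(Mul(4, Mul(-1, Pow(-11, 2))), -6) = Mul(Mul(4, Mul(-1, 121)), -6) = Mul(Mul(4, -121), -6) = Mul(-484, -6) = 2904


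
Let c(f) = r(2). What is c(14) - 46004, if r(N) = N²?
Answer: -46000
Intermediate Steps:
c(f) = 4 (c(f) = 2² = 4)
c(14) - 46004 = 4 - 46004 = -46000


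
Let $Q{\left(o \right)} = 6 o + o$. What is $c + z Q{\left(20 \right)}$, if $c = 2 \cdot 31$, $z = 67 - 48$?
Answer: $2722$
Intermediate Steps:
$z = 19$
$c = 62$
$Q{\left(o \right)} = 7 o$
$c + z Q{\left(20 \right)} = 62 + 19 \cdot 7 \cdot 20 = 62 + 19 \cdot 140 = 62 + 2660 = 2722$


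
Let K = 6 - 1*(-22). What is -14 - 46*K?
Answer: -1302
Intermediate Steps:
K = 28 (K = 6 + 22 = 28)
-14 - 46*K = -14 - 46*28 = -14 - 1288 = -1302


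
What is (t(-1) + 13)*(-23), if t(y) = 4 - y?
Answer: -414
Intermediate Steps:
(t(-1) + 13)*(-23) = ((4 - 1*(-1)) + 13)*(-23) = ((4 + 1) + 13)*(-23) = (5 + 13)*(-23) = 18*(-23) = -414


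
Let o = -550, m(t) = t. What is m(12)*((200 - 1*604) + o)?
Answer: -11448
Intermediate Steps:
m(12)*((200 - 1*604) + o) = 12*((200 - 1*604) - 550) = 12*((200 - 604) - 550) = 12*(-404 - 550) = 12*(-954) = -11448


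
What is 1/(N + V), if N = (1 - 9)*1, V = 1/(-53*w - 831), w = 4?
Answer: -1043/8345 ≈ -0.12498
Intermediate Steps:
V = -1/1043 (V = 1/(-53*4 - 831) = 1/(-212 - 831) = 1/(-1043) = -1/1043 ≈ -0.00095877)
N = -8 (N = -8*1 = -8)
1/(N + V) = 1/(-8 - 1/1043) = 1/(-8345/1043) = -1043/8345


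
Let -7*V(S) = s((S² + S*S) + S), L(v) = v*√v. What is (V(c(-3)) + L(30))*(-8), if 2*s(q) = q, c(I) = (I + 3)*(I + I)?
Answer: -240*√30 ≈ -1314.5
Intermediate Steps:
c(I) = 2*I*(3 + I) (c(I) = (3 + I)*(2*I) = 2*I*(3 + I))
s(q) = q/2
L(v) = v^(3/2)
V(S) = -S²/7 - S/14 (V(S) = -((S² + S*S) + S)/14 = -((S² + S²) + S)/14 = -(2*S² + S)/14 = -(S + 2*S²)/14 = -(S² + S/2)/7 = -S²/7 - S/14)
(V(c(-3)) + L(30))*(-8) = (-2*(-3)*(3 - 3)*(1 + 2*(2*(-3)*(3 - 3)))/14 + 30^(3/2))*(-8) = (-2*(-3)*0*(1 + 2*(2*(-3)*0))/14 + 30*√30)*(-8) = (-1/14*0*(1 + 2*0) + 30*√30)*(-8) = (-1/14*0*(1 + 0) + 30*√30)*(-8) = (-1/14*0*1 + 30*√30)*(-8) = (0 + 30*√30)*(-8) = (30*√30)*(-8) = -240*√30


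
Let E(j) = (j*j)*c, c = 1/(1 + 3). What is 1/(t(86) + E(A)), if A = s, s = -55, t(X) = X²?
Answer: 4/32609 ≈ 0.00012267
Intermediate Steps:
c = ¼ (c = 1/4 = ¼ ≈ 0.25000)
A = -55
E(j) = j²/4 (E(j) = (j*j)*(¼) = j²*(¼) = j²/4)
1/(t(86) + E(A)) = 1/(86² + (¼)*(-55)²) = 1/(7396 + (¼)*3025) = 1/(7396 + 3025/4) = 1/(32609/4) = 4/32609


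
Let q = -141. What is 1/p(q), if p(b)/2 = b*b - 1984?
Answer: 1/35794 ≈ 2.7938e-5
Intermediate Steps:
p(b) = -3968 + 2*b² (p(b) = 2*(b*b - 1984) = 2*(b² - 1984) = 2*(-1984 + b²) = -3968 + 2*b²)
1/p(q) = 1/(-3968 + 2*(-141)²) = 1/(-3968 + 2*19881) = 1/(-3968 + 39762) = 1/35794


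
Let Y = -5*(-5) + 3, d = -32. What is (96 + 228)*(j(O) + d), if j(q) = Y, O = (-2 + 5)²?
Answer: -1296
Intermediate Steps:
O = 9 (O = 3² = 9)
Y = 28 (Y = 25 + 3 = 28)
j(q) = 28
(96 + 228)*(j(O) + d) = (96 + 228)*(28 - 32) = 324*(-4) = -1296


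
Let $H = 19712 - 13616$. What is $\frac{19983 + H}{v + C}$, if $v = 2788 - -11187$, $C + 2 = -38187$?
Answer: $- \frac{26079}{24214} \approx -1.077$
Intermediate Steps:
$C = -38189$ ($C = -2 - 38187 = -38189$)
$v = 13975$ ($v = 2788 + 11187 = 13975$)
$H = 6096$
$\frac{19983 + H}{v + C} = \frac{19983 + 6096}{13975 - 38189} = \frac{26079}{-24214} = 26079 \left(- \frac{1}{24214}\right) = - \frac{26079}{24214}$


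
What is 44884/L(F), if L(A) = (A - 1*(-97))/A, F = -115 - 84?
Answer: 4465958/51 ≈ 87568.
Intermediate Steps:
F = -199
L(A) = (97 + A)/A (L(A) = (A + 97)/A = (97 + A)/A)
44884/L(F) = 44884/(((97 - 199)/(-199))) = 44884/((-1/199*(-102))) = 44884/(102/199) = 44884*(199/102) = 4465958/51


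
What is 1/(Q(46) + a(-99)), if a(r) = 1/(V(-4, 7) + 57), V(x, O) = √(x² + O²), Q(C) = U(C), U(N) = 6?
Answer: 19161/115309 + √65/115309 ≈ 0.16624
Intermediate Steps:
Q(C) = 6
V(x, O) = √(O² + x²)
a(r) = 1/(57 + √65) (a(r) = 1/(√(7² + (-4)²) + 57) = 1/(√(49 + 16) + 57) = 1/(√65 + 57) = 1/(57 + √65))
1/(Q(46) + a(-99)) = 1/(6 + (57/3184 - √65/3184)) = 1/(19161/3184 - √65/3184)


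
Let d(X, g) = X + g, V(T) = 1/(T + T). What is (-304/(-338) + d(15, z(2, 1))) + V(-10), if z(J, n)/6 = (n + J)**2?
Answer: 236091/3380 ≈ 69.849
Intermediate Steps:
V(T) = 1/(2*T)
z(J, n) = 6*(J + n)**2 (z(J, n) = 6*(n + J)**2 = 6*(J + n)**2)
(-304/(-338) + d(15, z(2, 1))) + V(-10) = (-304/(-338) + (15 + 6*(2 + 1)**2)) + (1/2)/(-10) = (-304*(-1/338) + (15 + 6*3**2)) + (1/2)*(-1/10) = (152/169 + (15 + 6*9)) - 1/20 = (152/169 + (15 + 54)) - 1/20 = (152/169 + 69) - 1/20 = 11813/169 - 1/20 = 236091/3380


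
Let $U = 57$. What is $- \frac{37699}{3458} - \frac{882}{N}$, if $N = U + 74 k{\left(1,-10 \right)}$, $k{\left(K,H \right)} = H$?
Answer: $- \frac{22698461}{2361814} \approx -9.6106$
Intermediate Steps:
$N = -683$ ($N = 57 + 74 \left(-10\right) = 57 - 740 = -683$)
$- \frac{37699}{3458} - \frac{882}{N} = - \frac{37699}{3458} - \frac{882}{-683} = \left(-37699\right) \frac{1}{3458} - - \frac{882}{683} = - \frac{37699}{3458} + \frac{882}{683} = - \frac{22698461}{2361814}$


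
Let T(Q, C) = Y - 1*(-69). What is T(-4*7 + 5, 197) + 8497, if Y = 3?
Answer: 8569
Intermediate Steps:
T(Q, C) = 72 (T(Q, C) = 3 - 1*(-69) = 3 + 69 = 72)
T(-4*7 + 5, 197) + 8497 = 72 + 8497 = 8569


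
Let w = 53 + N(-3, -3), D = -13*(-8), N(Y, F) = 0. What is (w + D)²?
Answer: 24649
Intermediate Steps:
D = 104
w = 53 (w = 53 + 0 = 53)
(w + D)² = (53 + 104)² = 157² = 24649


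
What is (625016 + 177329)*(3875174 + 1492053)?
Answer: 4306367747315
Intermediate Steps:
(625016 + 177329)*(3875174 + 1492053) = 802345*5367227 = 4306367747315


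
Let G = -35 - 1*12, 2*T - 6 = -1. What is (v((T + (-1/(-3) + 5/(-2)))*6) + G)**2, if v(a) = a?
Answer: 2025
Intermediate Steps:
T = 5/2 (T = 3 + (1/2)*(-1) = 3 - 1/2 = 5/2 ≈ 2.5000)
G = -47 (G = -35 - 12 = -47)
(v((T + (-1/(-3) + 5/(-2)))*6) + G)**2 = ((5/2 + (-1/(-3) + 5/(-2)))*6 - 47)**2 = ((5/2 + (-1*(-1/3) + 5*(-1/2)))*6 - 47)**2 = ((5/2 + (1/3 - 5/2))*6 - 47)**2 = ((5/2 - 13/6)*6 - 47)**2 = ((1/3)*6 - 47)**2 = (2 - 47)**2 = (-45)**2 = 2025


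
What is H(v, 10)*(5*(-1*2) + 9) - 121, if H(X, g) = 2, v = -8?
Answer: -123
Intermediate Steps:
H(v, 10)*(5*(-1*2) + 9) - 121 = 2*(5*(-1*2) + 9) - 121 = 2*(5*(-2) + 9) - 121 = 2*(-10 + 9) - 121 = 2*(-1) - 121 = -2 - 121 = -123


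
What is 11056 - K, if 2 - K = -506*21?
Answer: 428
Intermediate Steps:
K = 10628 (K = 2 - (-506)*21 = 2 - 1*(-10626) = 2 + 10626 = 10628)
11056 - K = 11056 - 1*10628 = 11056 - 10628 = 428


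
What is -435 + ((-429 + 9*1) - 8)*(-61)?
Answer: 25673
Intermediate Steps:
-435 + ((-429 + 9*1) - 8)*(-61) = -435 + ((-429 + 9) - 8)*(-61) = -435 + (-420 - 8)*(-61) = -435 - 428*(-61) = -435 + 26108 = 25673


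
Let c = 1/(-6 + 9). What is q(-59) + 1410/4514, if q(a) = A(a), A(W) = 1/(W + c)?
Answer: 117309/397232 ≈ 0.29532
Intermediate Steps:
c = 1/3 ≈ 0.33333
A(W) = 1/(1/3 + W) (A(W) = 1/(W + 1/3) = 1/(1/3 + W))
q(a) = 3/(1 + 3*a)
q(-59) + 1410/4514 = 3/(1 + 3*(-59)) + 1410/4514 = 3/(1 - 177) + 1410*(1/4514) = 3/(-176) + 705/2257 = 3*(-1/176) + 705/2257 = -3/176 + 705/2257 = 117309/397232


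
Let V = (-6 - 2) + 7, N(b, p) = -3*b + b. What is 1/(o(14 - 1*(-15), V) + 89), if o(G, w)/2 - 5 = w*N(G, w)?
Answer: 1/215 ≈ 0.0046512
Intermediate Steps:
N(b, p) = -2*b
V = -1 (V = -8 + 7 = -1)
o(G, w) = 10 - 4*G*w (o(G, w) = 10 + 2*(w*(-2*G)) = 10 + 2*(-2*G*w) = 10 - 4*G*w)
1/(o(14 - 1*(-15), V) + 89) = 1/((10 - 4*(14 - 1*(-15))*(-1)) + 89) = 1/((10 - 4*(14 + 15)*(-1)) + 89) = 1/((10 - 4*29*(-1)) + 89) = 1/((10 + 116) + 89) = 1/(126 + 89) = 1/215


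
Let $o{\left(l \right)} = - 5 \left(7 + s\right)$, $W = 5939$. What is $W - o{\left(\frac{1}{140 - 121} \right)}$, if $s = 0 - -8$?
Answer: $6014$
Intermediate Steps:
$s = 8$ ($s = 0 + 8 = 8$)
$o{\left(l \right)} = -75$ ($o{\left(l \right)} = - 5 \left(7 + 8\right) = \left(-5\right) 15 = -75$)
$W - o{\left(\frac{1}{140 - 121} \right)} = 5939 - -75 = 5939 + 75 = 6014$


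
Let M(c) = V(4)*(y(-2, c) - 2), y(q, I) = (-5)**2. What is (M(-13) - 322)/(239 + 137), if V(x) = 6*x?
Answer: 115/188 ≈ 0.61170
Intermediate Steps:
y(q, I) = 25
M(c) = 552 (M(c) = (6*4)*(25 - 2) = 24*23 = 552)
(M(-13) - 322)/(239 + 137) = (552 - 322)/(239 + 137) = 230/376 = 230*(1/376) = 115/188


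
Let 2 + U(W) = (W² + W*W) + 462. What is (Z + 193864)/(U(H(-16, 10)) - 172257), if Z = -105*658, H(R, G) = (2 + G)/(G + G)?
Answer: -3119350/4294907 ≈ -0.72629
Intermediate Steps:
H(R, G) = (2 + G)/(2*G) (H(R, G) = (2 + G)/((2*G)) = (2 + G)*(1/(2*G)) = (2 + G)/(2*G))
Z = -69090
U(W) = 460 + 2*W² (U(W) = -2 + ((W² + W*W) + 462) = -2 + ((W² + W²) + 462) = -2 + (2*W² + 462) = -2 + (462 + 2*W²) = 460 + 2*W²)
(Z + 193864)/(U(H(-16, 10)) - 172257) = (-69090 + 193864)/((460 + 2*((½)*(2 + 10)/10)²) - 172257) = 124774/((460 + 2*((½)*(⅒)*12)²) - 172257) = 124774/((460 + 2*(⅗)²) - 172257) = 124774/((460 + 2*(9/25)) - 172257) = 124774/((460 + 18/25) - 172257) = 124774/(11518/25 - 172257) = 124774/(-4294907/25) = 124774*(-25/4294907) = -3119350/4294907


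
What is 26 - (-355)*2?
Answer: 736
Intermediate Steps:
26 - (-355)*2 = 26 - 71*(-10) = 26 + 710 = 736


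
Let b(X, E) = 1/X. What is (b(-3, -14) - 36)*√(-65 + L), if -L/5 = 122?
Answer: -545*I*√3 ≈ -943.97*I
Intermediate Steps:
L = -610 (L = -5*122 = -610)
(b(-3, -14) - 36)*√(-65 + L) = (1/(-3) - 36)*√(-65 - 610) = (-⅓ - 36)*√(-675) = -545*I*√3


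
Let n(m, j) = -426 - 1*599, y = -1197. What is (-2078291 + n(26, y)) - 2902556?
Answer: -4981872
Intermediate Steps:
n(m, j) = -1025 (n(m, j) = -426 - 599 = -1025)
(-2078291 + n(26, y)) - 2902556 = (-2078291 - 1025) - 2902556 = -2079316 - 2902556 = -4981872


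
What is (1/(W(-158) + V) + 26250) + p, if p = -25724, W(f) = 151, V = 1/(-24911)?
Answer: 1978605471/3761560 ≈ 526.01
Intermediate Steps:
V = -1/24911 ≈ -4.0143e-5
(1/(W(-158) + V) + 26250) + p = (1/(151 - 1/24911) + 26250) - 25724 = (1/(3761560/24911) + 26250) - 25724 = (24911/3761560 + 26250) - 25724 = 98740974911/3761560 - 25724 = 1978605471/3761560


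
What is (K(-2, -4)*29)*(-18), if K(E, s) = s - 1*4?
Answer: 4176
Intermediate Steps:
K(E, s) = -4 + s (K(E, s) = s - 4 = -4 + s)
(K(-2, -4)*29)*(-18) = ((-4 - 4)*29)*(-18) = -8*29*(-18) = -232*(-18) = 4176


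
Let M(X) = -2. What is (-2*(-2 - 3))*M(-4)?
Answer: -20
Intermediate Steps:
(-2*(-2 - 3))*M(-4) = -2*(-2 - 3)*(-2) = -2*(-5)*(-2) = 10*(-2) = -20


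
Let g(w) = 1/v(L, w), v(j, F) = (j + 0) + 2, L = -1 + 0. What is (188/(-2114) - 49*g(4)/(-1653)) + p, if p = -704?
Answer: -1230147173/1747221 ≈ -704.06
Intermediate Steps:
L = -1
v(j, F) = 2 + j (v(j, F) = j + 2 = 2 + j)
g(w) = 1 (g(w) = 1/(2 - 1) = 1/1 = 1)
(188/(-2114) - 49*g(4)/(-1653)) + p = (188/(-2114) - 49*1/(-1653)) - 704 = (188*(-1/2114) - 49*(-1/1653)) - 704 = (-94/1057 + 49/1653) - 704 = -103589/1747221 - 704 = -1230147173/1747221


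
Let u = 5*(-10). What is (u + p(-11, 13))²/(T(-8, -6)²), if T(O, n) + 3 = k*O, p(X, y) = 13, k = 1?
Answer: 1369/121 ≈ 11.314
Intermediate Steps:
T(O, n) = -3 + O (T(O, n) = -3 + 1*O = -3 + O)
u = -50
(u + p(-11, 13))²/(T(-8, -6)²) = (-50 + 13)²/((-3 - 8)²) = (-37)²/((-11)²) = 1369/121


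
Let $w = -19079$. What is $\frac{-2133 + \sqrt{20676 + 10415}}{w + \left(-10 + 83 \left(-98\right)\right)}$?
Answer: $\frac{2133}{27223} - \frac{\sqrt{31091}}{27223} \approx 0.071876$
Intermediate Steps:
$\frac{-2133 + \sqrt{20676 + 10415}}{w + \left(-10 + 83 \left(-98\right)\right)} = \frac{-2133 + \sqrt{20676 + 10415}}{-19079 + \left(-10 + 83 \left(-98\right)\right)} = \frac{-2133 + \sqrt{31091}}{-19079 - 8144} = \frac{-2133 + \sqrt{31091}}{-27223} = \left(-2133 + \sqrt{31091}\right) \left(- \frac{1}{27223}\right) = \frac{2133}{27223} - \frac{\sqrt{31091}}{27223}$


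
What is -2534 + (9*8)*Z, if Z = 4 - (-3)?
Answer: -2030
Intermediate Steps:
Z = 7 (Z = 4 - 1*(-3) = 4 + 3 = 7)
-2534 + (9*8)*Z = -2534 + (9*8)*7 = -2534 + 72*7 = -2534 + 504 = -2030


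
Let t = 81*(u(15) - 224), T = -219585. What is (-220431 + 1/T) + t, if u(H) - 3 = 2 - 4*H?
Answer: -53365742551/219585 ≈ -2.4303e+5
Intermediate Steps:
u(H) = 5 - 4*H (u(H) = 3 + (2 - 4*H) = 5 - 4*H)
t = -22599 (t = 81*((5 - 4*15) - 224) = 81*((5 - 60) - 224) = 81*(-55 - 224) = 81*(-279) = -22599)
(-220431 + 1/T) + t = (-220431 + 1/(-219585)) - 22599 = (-220431 - 1/219585) - 22599 = -48403341136/219585 - 22599 = -53365742551/219585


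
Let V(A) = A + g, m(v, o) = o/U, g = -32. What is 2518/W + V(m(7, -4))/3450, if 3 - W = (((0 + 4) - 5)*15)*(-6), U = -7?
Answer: -675876/23345 ≈ -28.952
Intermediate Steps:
m(v, o) = -o/7 (m(v, o) = o/(-7) = o*(-⅐) = -o/7)
W = -87 (W = 3 - ((0 + 4) - 5)*15*(-6) = 3 - (4 - 5)*15*(-6) = 3 - (-1*15)*(-6) = 3 - (-15)*(-6) = 3 - 1*90 = 3 - 90 = -87)
V(A) = -32 + A (V(A) = A - 32 = -32 + A)
2518/W + V(m(7, -4))/3450 = 2518/(-87) + (-32 - ⅐*(-4))/3450 = 2518*(-1/87) + (-32 + 4/7)*(1/3450) = -2518/87 - 220/7*1/3450 = -2518/87 - 22/2415 = -675876/23345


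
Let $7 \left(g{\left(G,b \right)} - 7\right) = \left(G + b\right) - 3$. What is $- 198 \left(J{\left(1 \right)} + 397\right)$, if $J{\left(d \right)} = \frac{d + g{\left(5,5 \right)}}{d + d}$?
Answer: $-79497$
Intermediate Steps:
$g{\left(G,b \right)} = \frac{46}{7} + \frac{G}{7} + \frac{b}{7}$ ($g{\left(G,b \right)} = 7 + \frac{\left(G + b\right) - 3}{7} = 7 + \frac{-3 + G + b}{7} = 7 + \left(- \frac{3}{7} + \frac{G}{7} + \frac{b}{7}\right) = \frac{46}{7} + \frac{G}{7} + \frac{b}{7}$)
$J{\left(d \right)} = \frac{8 + d}{2 d}$ ($J{\left(d \right)} = \frac{d + \left(\frac{46}{7} + \frac{1}{7} \cdot 5 + \frac{1}{7} \cdot 5\right)}{d + d} = \frac{d + \left(\frac{46}{7} + \frac{5}{7} + \frac{5}{7}\right)}{2 d} = \left(d + 8\right) \frac{1}{2 d} = \left(8 + d\right) \frac{1}{2 d} = \frac{8 + d}{2 d}$)
$- 198 \left(J{\left(1 \right)} + 397\right) = - 198 \left(\frac{8 + 1}{2 \cdot 1} + 397\right) = - 198 \left(\frac{1}{2} \cdot 1 \cdot 9 + 397\right) = - 198 \left(\frac{9}{2} + 397\right) = \left(-198\right) \frac{803}{2} = -79497$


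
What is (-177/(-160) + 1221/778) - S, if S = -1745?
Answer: 108775333/62240 ≈ 1747.7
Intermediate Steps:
(-177/(-160) + 1221/778) - S = (-177/(-160) + 1221/778) - 1*(-1745) = (-177*(-1/160) + 1221*(1/778)) + 1745 = (177/160 + 1221/778) + 1745 = 166533/62240 + 1745 = 108775333/62240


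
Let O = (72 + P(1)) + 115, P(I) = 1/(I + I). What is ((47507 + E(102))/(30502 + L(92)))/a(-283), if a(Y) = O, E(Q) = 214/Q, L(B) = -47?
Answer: 4845928/582451875 ≈ 0.0083199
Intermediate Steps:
P(I) = 1/(2*I)
O = 375/2 (O = (72 + (1/2)/1) + 115 = (72 + (1/2)*1) + 115 = (72 + 1/2) + 115 = 145/2 + 115 = 375/2 ≈ 187.50)
a(Y) = 375/2
((47507 + E(102))/(30502 + L(92)))/a(-283) = ((47507 + 214/102)/(30502 - 47))/(375/2) = ((47507 + 214*(1/102))/30455)*(2/375) = ((47507 + 107/51)*(1/30455))*(2/375) = ((2422964/51)*(1/30455))*(2/375) = (2422964/1553205)*(2/375) = 4845928/582451875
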